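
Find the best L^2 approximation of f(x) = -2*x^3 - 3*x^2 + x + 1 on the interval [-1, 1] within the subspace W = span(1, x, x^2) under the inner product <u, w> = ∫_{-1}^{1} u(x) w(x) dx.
g(x) = -3*x^2 - x/5 + 1

The best approximation g ∈ W is the orthogonal projection of f onto W. Writing g = a_0 + a_1 x + a_2 x^2, the coefficients solve the normal equations G · a = b where
  G_{ij} = <φ_i, φ_j> and b_i = <f, φ_i>, with φ_0 = 1, φ_1 = x, φ_2 = x^2.
G =
  [2, 0, 2/3]
  [0, 2/3, 0]
  [2/3, 0, 2/5],
b = (0, -2/15, -8/15).
Solving gives a_0 = 1, a_1 = -1/5, a_2 = -3, so
  g(x) = -3*x^2 - x/5 + 1.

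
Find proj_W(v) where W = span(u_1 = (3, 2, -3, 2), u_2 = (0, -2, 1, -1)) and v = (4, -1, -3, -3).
proj_W(v) = (96/25, -146/75, -119/75, 23/75)

Set up U = [u_1 | ... | u_2] ∈ R^(4×2). The projector onto W = col(U) is P = U (U^T U)^(-1) U^T.
Compute U^T U =
  [26, -9]
  [-9, 6],
and U^T v = (13, 2).
Solve U^T U · c = U^T v for the coefficients: c = (32/25, 169/75). The projection is proj_W(v) = U c.
Check: (v - proj_W(v)) · u_1 = 0  (should be 0).
Check: (v - proj_W(v)) · u_2 = 0  (should be 0).
Result: proj_W(v) = (96/25, -146/75, -119/75, 23/75).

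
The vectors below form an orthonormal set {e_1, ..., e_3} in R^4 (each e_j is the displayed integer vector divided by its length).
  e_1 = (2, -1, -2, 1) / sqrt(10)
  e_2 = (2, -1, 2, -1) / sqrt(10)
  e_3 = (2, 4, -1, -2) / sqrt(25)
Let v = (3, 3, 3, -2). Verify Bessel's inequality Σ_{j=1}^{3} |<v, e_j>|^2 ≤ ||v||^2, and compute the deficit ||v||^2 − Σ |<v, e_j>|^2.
Σ |<v, e_j>|^2 = 726/25; ||v||^2 = 31; deficit = 49/25

Write each e_j = u_j / sqrt(<u_j, u_j>) where u_j is the displayed integer vector. Then <v, e_j> = <v, u_j> / sqrt(<u_j, u_j>), so |<v, e_j>|^2 = <v, u_j>^2 / <u_j, u_j>.
Coefficients: <v, e_1> = -5/sqrt(10), <v, e_2> = 11/sqrt(10), <v, e_3> = 19/sqrt(25).
Square and sum: Σ |<v, e_j>|^2 = 726/25.
Compute ||v||^2 = v·v = 31.
Deficit = 31 − 726/25 = 49/25 ≥ 0, confirming Bessel's inequality. (The deficit equals ||v − Σ <v,e_j> e_j||^2, the squared distance from v to span{e_j}.)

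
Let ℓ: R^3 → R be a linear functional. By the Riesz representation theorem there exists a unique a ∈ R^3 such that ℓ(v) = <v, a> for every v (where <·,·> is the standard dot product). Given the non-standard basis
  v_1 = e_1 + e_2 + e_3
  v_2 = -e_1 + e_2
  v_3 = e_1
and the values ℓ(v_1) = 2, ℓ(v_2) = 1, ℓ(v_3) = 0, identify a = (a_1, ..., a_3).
a = (0, 1, 1)

Write a = (a_1, ..., a_3) in the standard basis. For each basis vector v_i, ℓ(v_i) = <v_i, a> is a linear equation in the a_j's. Collect the n equations into a matrix system V a = ℓ, where row i of V is v_i (expressed in the standard basis). Since V is invertible (lower-triangular with 1s on the diagonal, up to permutation), solve by back-substitution:
  V =
[[1, 1, 1],
 [-1, 1, 0],
 [1, 0, 0]]
  V a = (2, 1, 0)
Solving gives a = (0, 1, 1).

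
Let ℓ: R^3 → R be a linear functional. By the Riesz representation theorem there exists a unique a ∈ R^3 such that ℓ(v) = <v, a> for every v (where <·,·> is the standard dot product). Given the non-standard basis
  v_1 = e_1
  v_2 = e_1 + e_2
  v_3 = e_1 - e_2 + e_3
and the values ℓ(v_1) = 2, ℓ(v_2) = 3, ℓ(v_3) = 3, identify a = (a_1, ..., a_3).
a = (2, 1, 2)

Write a = (a_1, ..., a_3) in the standard basis. For each basis vector v_i, ℓ(v_i) = <v_i, a> is a linear equation in the a_j's. Collect the n equations into a matrix system V a = ℓ, where row i of V is v_i (expressed in the standard basis). Since V is invertible (lower-triangular with 1s on the diagonal, up to permutation), solve by back-substitution:
  V =
[[1, 0, 0],
 [1, 1, 0],
 [1, -1, 1]]
  V a = (2, 3, 3)
Solving gives a = (2, 1, 2).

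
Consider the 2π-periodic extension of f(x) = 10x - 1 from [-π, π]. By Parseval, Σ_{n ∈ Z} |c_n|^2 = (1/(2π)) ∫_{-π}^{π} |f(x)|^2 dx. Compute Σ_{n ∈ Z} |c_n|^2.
Σ |c_n|^2 = 100π^2/3 + 1

Expand and integrate term by term over [-π, π]:
  ∫ (10x)^2 dx = 100·(2π^3/3); ∫ 2·10·(-1)·x dx = 0 (odd integrand); ∫ (-1)^2 dx = 1·2π.
So (1/(2π)) ∫_{-π}^{π} (10x - 1)^2 dx = 100π^2/3 + 1 = 100π^2/3 + 1.
Parseval ⇒ Σ |c_n|^2 = 100π^2/3 + 1.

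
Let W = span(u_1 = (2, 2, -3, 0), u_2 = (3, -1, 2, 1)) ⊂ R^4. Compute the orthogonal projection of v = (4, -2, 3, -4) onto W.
proj_W(v) = (700/251, -348/251, 653/251, 262/251)

Set up U = [u_1 | ... | u_2] ∈ R^(4×2). The projector onto W = col(U) is P = U (U^T U)^(-1) U^T.
Compute U^T U =
  [17, -2]
  [-2, 15],
and U^T v = (-5, 16).
Solve U^T U · c = U^T v for the coefficients: c = (-43/251, 262/251). The projection is proj_W(v) = U c.
Check: (v - proj_W(v)) · u_1 = 0  (should be 0).
Check: (v - proj_W(v)) · u_2 = 0  (should be 0).
Result: proj_W(v) = (700/251, -348/251, 653/251, 262/251).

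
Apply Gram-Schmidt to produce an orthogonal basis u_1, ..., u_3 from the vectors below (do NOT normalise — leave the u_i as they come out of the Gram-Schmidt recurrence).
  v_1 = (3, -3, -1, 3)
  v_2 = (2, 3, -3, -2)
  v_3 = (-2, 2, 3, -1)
Orthogonal basis:
  u_1 = (3, -3, -1, 3)
  u_2 = (37/14, 33/14, -45/14, -19/14)
  u_3 = (303/346, 317/346, 417/346, 153/346)

Apply the Gram-Schmidt recurrence
  u_1 = v_1
  u_i = v_i − Σ_{j<i} ((v_i · u_j) / (u_j · u_j)) · u_j.

Step by step this gives:
  u_1 = (3, -3, -1, 3)
  u_2 = (37/14, 33/14, -45/14, -19/14)
  u_3 = (303/346, 317/346, 417/346, 153/346)

Orthogonality check:
  u_2 · u_1 = 0 (should be 0)
  u_3 · u_1 = 0 (should be 0)
  u_3 · u_2 = 0 (should be 0)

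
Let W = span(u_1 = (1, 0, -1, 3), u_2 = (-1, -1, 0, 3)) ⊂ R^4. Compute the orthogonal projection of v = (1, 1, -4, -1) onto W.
proj_W(v) = (7/3, 71/57, -62/57, -9/19)

Set up U = [u_1 | ... | u_2] ∈ R^(4×2). The projector onto W = col(U) is P = U (U^T U)^(-1) U^T.
Compute U^T U =
  [11, 8]
  [8, 11],
and U^T v = (2, -5).
Solve U^T U · c = U^T v for the coefficients: c = (62/57, -71/57). The projection is proj_W(v) = U c.
Check: (v - proj_W(v)) · u_1 = 0  (should be 0).
Check: (v - proj_W(v)) · u_2 = 0  (should be 0).
Result: proj_W(v) = (7/3, 71/57, -62/57, -9/19).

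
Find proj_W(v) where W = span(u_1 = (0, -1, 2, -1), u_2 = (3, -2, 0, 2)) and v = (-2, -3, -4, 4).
proj_W(v) = (24/17, 19/34, -3, 83/34)

Set up U = [u_1 | ... | u_2] ∈ R^(4×2). The projector onto W = col(U) is P = U (U^T U)^(-1) U^T.
Compute U^T U =
  [6, 0]
  [0, 17],
and U^T v = (-9, 8).
Solve U^T U · c = U^T v for the coefficients: c = (-3/2, 8/17). The projection is proj_W(v) = U c.
Check: (v - proj_W(v)) · u_1 = 0  (should be 0).
Check: (v - proj_W(v)) · u_2 = 0  (should be 0).
Result: proj_W(v) = (24/17, 19/34, -3, 83/34).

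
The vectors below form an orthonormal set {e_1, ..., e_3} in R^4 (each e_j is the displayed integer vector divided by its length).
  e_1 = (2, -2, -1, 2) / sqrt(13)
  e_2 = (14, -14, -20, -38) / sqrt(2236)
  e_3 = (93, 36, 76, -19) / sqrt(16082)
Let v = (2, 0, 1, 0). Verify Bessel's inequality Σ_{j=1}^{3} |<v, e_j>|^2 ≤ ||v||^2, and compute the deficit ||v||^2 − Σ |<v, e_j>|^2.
Σ |<v, e_j>|^2 = 933/187; ||v||^2 = 5; deficit = 2/187

Write each e_j = u_j / sqrt(<u_j, u_j>) where u_j is the displayed integer vector. Then <v, e_j> = <v, u_j> / sqrt(<u_j, u_j>), so |<v, e_j>|^2 = <v, u_j>^2 / <u_j, u_j>.
Coefficients: <v, e_1> = 3/sqrt(13), <v, e_2> = 8/sqrt(2236), <v, e_3> = 262/sqrt(16082).
Square and sum: Σ |<v, e_j>|^2 = 933/187.
Compute ||v||^2 = v·v = 5.
Deficit = 5 − 933/187 = 2/187 ≥ 0, confirming Bessel's inequality. (The deficit equals ||v − Σ <v,e_j> e_j||^2, the squared distance from v to span{e_j}.)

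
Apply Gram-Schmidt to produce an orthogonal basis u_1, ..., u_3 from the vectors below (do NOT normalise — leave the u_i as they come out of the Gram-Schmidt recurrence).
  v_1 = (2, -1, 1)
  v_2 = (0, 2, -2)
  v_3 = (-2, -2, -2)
Orthogonal basis:
  u_1 = (2, -1, 1)
  u_2 = (4/3, 4/3, -4/3)
  u_3 = (0, -2, -2)

Apply the Gram-Schmidt recurrence
  u_1 = v_1
  u_i = v_i − Σ_{j<i} ((v_i · u_j) / (u_j · u_j)) · u_j.

Step by step this gives:
  u_1 = (2, -1, 1)
  u_2 = (4/3, 4/3, -4/3)
  u_3 = (0, -2, -2)

Orthogonality check:
  u_2 · u_1 = 0 (should be 0)
  u_3 · u_1 = 0 (should be 0)
  u_3 · u_2 = 0 (should be 0)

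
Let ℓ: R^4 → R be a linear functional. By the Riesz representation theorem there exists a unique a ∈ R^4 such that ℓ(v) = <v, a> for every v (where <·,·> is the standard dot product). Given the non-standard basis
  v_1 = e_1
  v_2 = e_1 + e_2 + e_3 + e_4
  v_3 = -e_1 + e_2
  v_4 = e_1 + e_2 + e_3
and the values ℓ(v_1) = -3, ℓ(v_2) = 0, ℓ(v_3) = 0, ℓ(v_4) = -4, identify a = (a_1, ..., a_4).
a = (-3, -3, 2, 4)

Write a = (a_1, ..., a_4) in the standard basis. For each basis vector v_i, ℓ(v_i) = <v_i, a> is a linear equation in the a_j's. Collect the n equations into a matrix system V a = ℓ, where row i of V is v_i (expressed in the standard basis). Since V is invertible (lower-triangular with 1s on the diagonal, up to permutation), solve by back-substitution:
  V =
[[1, 0, 0, 0],
 [1, 1, 1, 1],
 [-1, 1, 0, 0],
 [1, 1, 1, 0]]
  V a = (-3, 0, 0, -4)
Solving gives a = (-3, -3, 2, 4).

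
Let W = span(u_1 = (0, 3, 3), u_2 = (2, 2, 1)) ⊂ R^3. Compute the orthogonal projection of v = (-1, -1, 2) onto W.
proj_W(v) = (-14/9, 1/9, 8/9)

Set up U = [u_1 | ... | u_2] ∈ R^(3×2). The projector onto W = col(U) is P = U (U^T U)^(-1) U^T.
Compute U^T U =
  [18, 9]
  [9, 9],
and U^T v = (3, -2).
Solve U^T U · c = U^T v for the coefficients: c = (5/9, -7/9). The projection is proj_W(v) = U c.
Check: (v - proj_W(v)) · u_1 = 0  (should be 0).
Check: (v - proj_W(v)) · u_2 = 0  (should be 0).
Result: proj_W(v) = (-14/9, 1/9, 8/9).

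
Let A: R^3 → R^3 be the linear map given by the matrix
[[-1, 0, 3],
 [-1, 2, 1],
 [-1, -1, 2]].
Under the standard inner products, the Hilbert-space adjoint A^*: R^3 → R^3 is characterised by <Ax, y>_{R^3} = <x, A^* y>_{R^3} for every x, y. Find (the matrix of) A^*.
A^* = A^T =
[[-1, -1, -1],
 [0, 2, -1],
 [3, 1, 2]]

For real matrices with standard dot products, the defining identity <Ax, y> = <x, A^* y> gives (Ax)^T y = x^T (A^*) y, i.e. x^T A^T y = x^T (A^*) y. Since this holds for all x, y, we must have A^* = A^T. Therefore
A^* =
[[-1, -1, -1],
 [0, 2, -1],
 [3, 1, 2]].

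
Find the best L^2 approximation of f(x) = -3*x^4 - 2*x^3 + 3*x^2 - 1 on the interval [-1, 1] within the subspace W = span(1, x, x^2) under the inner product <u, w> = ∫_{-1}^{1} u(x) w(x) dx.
g(x) = 3*x^2/7 - 6*x/5 - 26/35

The best approximation g ∈ W is the orthogonal projection of f onto W. Writing g = a_0 + a_1 x + a_2 x^2, the coefficients solve the normal equations G · a = b where
  G_{ij} = <φ_i, φ_j> and b_i = <f, φ_i>, with φ_0 = 1, φ_1 = x, φ_2 = x^2.
G =
  [2, 0, 2/3]
  [0, 2/3, 0]
  [2/3, 0, 2/5],
b = (-6/5, -4/5, -34/105).
Solving gives a_0 = -26/35, a_1 = -6/5, a_2 = 3/7, so
  g(x) = 3*x^2/7 - 6*x/5 - 26/35.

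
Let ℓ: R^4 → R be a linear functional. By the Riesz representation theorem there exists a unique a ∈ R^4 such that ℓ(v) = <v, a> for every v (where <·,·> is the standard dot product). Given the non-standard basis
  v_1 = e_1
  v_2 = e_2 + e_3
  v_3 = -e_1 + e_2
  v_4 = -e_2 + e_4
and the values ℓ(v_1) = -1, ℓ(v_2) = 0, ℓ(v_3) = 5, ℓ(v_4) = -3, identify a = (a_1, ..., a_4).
a = (-1, 4, -4, 1)

Write a = (a_1, ..., a_4) in the standard basis. For each basis vector v_i, ℓ(v_i) = <v_i, a> is a linear equation in the a_j's. Collect the n equations into a matrix system V a = ℓ, where row i of V is v_i (expressed in the standard basis). Since V is invertible (lower-triangular with 1s on the diagonal, up to permutation), solve by back-substitution:
  V =
[[1, 0, 0, 0],
 [0, 1, 1, 0],
 [-1, 1, 0, 0],
 [0, -1, 0, 1]]
  V a = (-1, 0, 5, -3)
Solving gives a = (-1, 4, -4, 1).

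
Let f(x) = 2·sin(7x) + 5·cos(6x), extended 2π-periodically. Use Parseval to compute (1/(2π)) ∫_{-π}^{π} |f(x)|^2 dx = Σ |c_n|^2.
Σ |c_n|^2 = 29/2

Expand |f|^2 and use orthogonality of {sin(nx), cos(mx)} on [-π, π]:
  ∫_{-π}^{π} sin(nx)^2 dx = π, ∫ cos(mx)^2 dx = π, and cross terms integrate to 0.
So ∫_{-π}^{π} f(x)^2 dx = 2^2 · π + 5^2 · π = (4 + 25)π.
Divide by 2π: (4 + 25)/2 = 29/2.
By Parseval, this equals Σ |c_n|^2.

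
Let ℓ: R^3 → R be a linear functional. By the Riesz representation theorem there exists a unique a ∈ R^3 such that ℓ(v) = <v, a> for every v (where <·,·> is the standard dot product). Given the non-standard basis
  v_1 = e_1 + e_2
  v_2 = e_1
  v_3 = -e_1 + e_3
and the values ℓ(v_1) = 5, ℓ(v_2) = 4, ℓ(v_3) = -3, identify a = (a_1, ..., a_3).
a = (4, 1, 1)

Write a = (a_1, ..., a_3) in the standard basis. For each basis vector v_i, ℓ(v_i) = <v_i, a> is a linear equation in the a_j's. Collect the n equations into a matrix system V a = ℓ, where row i of V is v_i (expressed in the standard basis). Since V is invertible (lower-triangular with 1s on the diagonal, up to permutation), solve by back-substitution:
  V =
[[1, 1, 0],
 [1, 0, 0],
 [-1, 0, 1]]
  V a = (5, 4, -3)
Solving gives a = (4, 1, 1).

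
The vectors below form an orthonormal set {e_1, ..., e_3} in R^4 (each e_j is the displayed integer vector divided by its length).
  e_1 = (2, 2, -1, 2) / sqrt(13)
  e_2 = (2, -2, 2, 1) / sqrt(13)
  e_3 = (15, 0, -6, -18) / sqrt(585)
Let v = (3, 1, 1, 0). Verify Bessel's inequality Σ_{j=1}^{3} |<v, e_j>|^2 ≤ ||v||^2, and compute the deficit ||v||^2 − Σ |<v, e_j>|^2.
Σ |<v, e_j>|^2 = 594/65; ||v||^2 = 11; deficit = 121/65

Write each e_j = u_j / sqrt(<u_j, u_j>) where u_j is the displayed integer vector. Then <v, e_j> = <v, u_j> / sqrt(<u_j, u_j>), so |<v, e_j>|^2 = <v, u_j>^2 / <u_j, u_j>.
Coefficients: <v, e_1> = 7/sqrt(13), <v, e_2> = 6/sqrt(13), <v, e_3> = 39/sqrt(585).
Square and sum: Σ |<v, e_j>|^2 = 594/65.
Compute ||v||^2 = v·v = 11.
Deficit = 11 − 594/65 = 121/65 ≥ 0, confirming Bessel's inequality. (The deficit equals ||v − Σ <v,e_j> e_j||^2, the squared distance from v to span{e_j}.)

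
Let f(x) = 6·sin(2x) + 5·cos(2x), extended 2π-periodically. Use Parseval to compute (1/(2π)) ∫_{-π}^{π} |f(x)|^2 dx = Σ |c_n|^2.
Σ |c_n|^2 = 61/2

Expand |f|^2 and use orthogonality of {sin(nx), cos(mx)} on [-π, π]:
  ∫_{-π}^{π} sin(nx)^2 dx = π, ∫ cos(mx)^2 dx = π, and cross terms integrate to 0.
So ∫_{-π}^{π} f(x)^2 dx = 6^2 · π + 5^2 · π = (36 + 25)π.
Divide by 2π: (36 + 25)/2 = 61/2.
By Parseval, this equals Σ |c_n|^2.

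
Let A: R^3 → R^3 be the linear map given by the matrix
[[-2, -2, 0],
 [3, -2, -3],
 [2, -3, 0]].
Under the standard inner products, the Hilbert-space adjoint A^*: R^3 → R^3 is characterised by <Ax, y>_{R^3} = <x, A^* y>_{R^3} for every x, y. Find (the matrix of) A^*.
A^* = A^T =
[[-2, 3, 2],
 [-2, -2, -3],
 [0, -3, 0]]

For real matrices with standard dot products, the defining identity <Ax, y> = <x, A^* y> gives (Ax)^T y = x^T (A^*) y, i.e. x^T A^T y = x^T (A^*) y. Since this holds for all x, y, we must have A^* = A^T. Therefore
A^* =
[[-2, 3, 2],
 [-2, -2, -3],
 [0, -3, 0]].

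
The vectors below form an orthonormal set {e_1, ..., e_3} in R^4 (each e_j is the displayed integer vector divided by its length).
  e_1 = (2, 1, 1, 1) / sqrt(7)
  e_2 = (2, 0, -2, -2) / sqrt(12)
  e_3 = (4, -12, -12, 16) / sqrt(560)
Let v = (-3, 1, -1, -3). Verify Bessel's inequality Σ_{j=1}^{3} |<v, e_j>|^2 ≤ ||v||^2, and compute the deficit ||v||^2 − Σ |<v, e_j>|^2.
Σ |<v, e_j>|^2 = 55/3; ||v||^2 = 20; deficit = 5/3

Write each e_j = u_j / sqrt(<u_j, u_j>) where u_j is the displayed integer vector. Then <v, e_j> = <v, u_j> / sqrt(<u_j, u_j>), so |<v, e_j>|^2 = <v, u_j>^2 / <u_j, u_j>.
Coefficients: <v, e_1> = -9/sqrt(7), <v, e_2> = 2/sqrt(12), <v, e_3> = -60/sqrt(560).
Square and sum: Σ |<v, e_j>|^2 = 55/3.
Compute ||v||^2 = v·v = 20.
Deficit = 20 − 55/3 = 5/3 ≥ 0, confirming Bessel's inequality. (The deficit equals ||v − Σ <v,e_j> e_j||^2, the squared distance from v to span{e_j}.)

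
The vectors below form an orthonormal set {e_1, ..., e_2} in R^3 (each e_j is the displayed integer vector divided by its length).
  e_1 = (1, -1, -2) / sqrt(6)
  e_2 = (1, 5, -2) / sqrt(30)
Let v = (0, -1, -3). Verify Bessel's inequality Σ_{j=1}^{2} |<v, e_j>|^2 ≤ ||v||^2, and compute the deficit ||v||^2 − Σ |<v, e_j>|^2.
Σ |<v, e_j>|^2 = 41/5; ||v||^2 = 10; deficit = 9/5

Write each e_j = u_j / sqrt(<u_j, u_j>) where u_j is the displayed integer vector. Then <v, e_j> = <v, u_j> / sqrt(<u_j, u_j>), so |<v, e_j>|^2 = <v, u_j>^2 / <u_j, u_j>.
Coefficients: <v, e_1> = 7/sqrt(6), <v, e_2> = 1/sqrt(30).
Square and sum: Σ |<v, e_j>|^2 = 41/5.
Compute ||v||^2 = v·v = 10.
Deficit = 10 − 41/5 = 9/5 ≥ 0, confirming Bessel's inequality. (The deficit equals ||v − Σ <v,e_j> e_j||^2, the squared distance from v to span{e_j}.)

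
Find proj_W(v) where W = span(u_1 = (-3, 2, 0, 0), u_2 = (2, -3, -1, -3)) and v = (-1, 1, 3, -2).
proj_W(v) = (-41/31, 16/31, -34/155, -102/155)

Set up U = [u_1 | ... | u_2] ∈ R^(4×2). The projector onto W = col(U) is P = U (U^T U)^(-1) U^T.
Compute U^T U =
  [13, -12]
  [-12, 23],
and U^T v = (5, -2).
Solve U^T U · c = U^T v for the coefficients: c = (91/155, 34/155). The projection is proj_W(v) = U c.
Check: (v - proj_W(v)) · u_1 = 0  (should be 0).
Check: (v - proj_W(v)) · u_2 = 0  (should be 0).
Result: proj_W(v) = (-41/31, 16/31, -34/155, -102/155).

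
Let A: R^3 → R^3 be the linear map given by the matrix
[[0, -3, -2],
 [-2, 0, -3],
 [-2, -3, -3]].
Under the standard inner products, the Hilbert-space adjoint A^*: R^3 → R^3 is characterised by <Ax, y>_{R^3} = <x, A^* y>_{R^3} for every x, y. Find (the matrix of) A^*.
A^* = A^T =
[[0, -2, -2],
 [-3, 0, -3],
 [-2, -3, -3]]

For real matrices with standard dot products, the defining identity <Ax, y> = <x, A^* y> gives (Ax)^T y = x^T (A^*) y, i.e. x^T A^T y = x^T (A^*) y. Since this holds for all x, y, we must have A^* = A^T. Therefore
A^* =
[[0, -2, -2],
 [-3, 0, -3],
 [-2, -3, -3]].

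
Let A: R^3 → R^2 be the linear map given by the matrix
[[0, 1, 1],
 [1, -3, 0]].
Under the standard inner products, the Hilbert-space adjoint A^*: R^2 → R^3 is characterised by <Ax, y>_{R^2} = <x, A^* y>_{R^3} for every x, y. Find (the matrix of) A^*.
A^* = A^T =
[[0, 1],
 [1, -3],
 [1, 0]]

For real matrices with standard dot products, the defining identity <Ax, y> = <x, A^* y> gives (Ax)^T y = x^T (A^*) y, i.e. x^T A^T y = x^T (A^*) y. Since this holds for all x, y, we must have A^* = A^T. Therefore
A^* =
[[0, 1],
 [1, -3],
 [1, 0]].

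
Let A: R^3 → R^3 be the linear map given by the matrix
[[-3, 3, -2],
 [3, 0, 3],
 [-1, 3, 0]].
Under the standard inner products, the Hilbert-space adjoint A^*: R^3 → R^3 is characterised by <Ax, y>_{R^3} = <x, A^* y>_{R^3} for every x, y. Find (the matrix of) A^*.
A^* = A^T =
[[-3, 3, -1],
 [3, 0, 3],
 [-2, 3, 0]]

For real matrices with standard dot products, the defining identity <Ax, y> = <x, A^* y> gives (Ax)^T y = x^T (A^*) y, i.e. x^T A^T y = x^T (A^*) y. Since this holds for all x, y, we must have A^* = A^T. Therefore
A^* =
[[-3, 3, -1],
 [3, 0, 3],
 [-2, 3, 0]].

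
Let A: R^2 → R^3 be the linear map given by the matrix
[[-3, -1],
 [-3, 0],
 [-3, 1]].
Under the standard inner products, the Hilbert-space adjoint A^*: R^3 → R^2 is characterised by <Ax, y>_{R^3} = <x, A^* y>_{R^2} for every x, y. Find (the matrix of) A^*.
A^* = A^T =
[[-3, -3, -3],
 [-1, 0, 1]]

For real matrices with standard dot products, the defining identity <Ax, y> = <x, A^* y> gives (Ax)^T y = x^T (A^*) y, i.e. x^T A^T y = x^T (A^*) y. Since this holds for all x, y, we must have A^* = A^T. Therefore
A^* =
[[-3, -3, -3],
 [-1, 0, 1]].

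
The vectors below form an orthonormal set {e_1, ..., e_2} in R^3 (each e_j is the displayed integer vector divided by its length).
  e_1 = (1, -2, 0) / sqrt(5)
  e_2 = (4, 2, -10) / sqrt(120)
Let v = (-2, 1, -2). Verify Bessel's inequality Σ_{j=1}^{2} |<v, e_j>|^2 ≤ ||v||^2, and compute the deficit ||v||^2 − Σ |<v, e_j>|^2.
Σ |<v, e_j>|^2 = 29/6; ||v||^2 = 9; deficit = 25/6

Write each e_j = u_j / sqrt(<u_j, u_j>) where u_j is the displayed integer vector. Then <v, e_j> = <v, u_j> / sqrt(<u_j, u_j>), so |<v, e_j>|^2 = <v, u_j>^2 / <u_j, u_j>.
Coefficients: <v, e_1> = -4/sqrt(5), <v, e_2> = 14/sqrt(120).
Square and sum: Σ |<v, e_j>|^2 = 29/6.
Compute ||v||^2 = v·v = 9.
Deficit = 9 − 29/6 = 25/6 ≥ 0, confirming Bessel's inequality. (The deficit equals ||v − Σ <v,e_j> e_j||^2, the squared distance from v to span{e_j}.)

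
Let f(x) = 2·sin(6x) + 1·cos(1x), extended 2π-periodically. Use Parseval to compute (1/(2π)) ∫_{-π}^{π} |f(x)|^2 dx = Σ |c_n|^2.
Σ |c_n|^2 = 5/2

Expand |f|^2 and use orthogonality of {sin(nx), cos(mx)} on [-π, π]:
  ∫_{-π}^{π} sin(nx)^2 dx = π, ∫ cos(mx)^2 dx = π, and cross terms integrate to 0.
So ∫_{-π}^{π} f(x)^2 dx = 2^2 · π + 1^2 · π = (4 + 1)π.
Divide by 2π: (4 + 1)/2 = 5/2.
By Parseval, this equals Σ |c_n|^2.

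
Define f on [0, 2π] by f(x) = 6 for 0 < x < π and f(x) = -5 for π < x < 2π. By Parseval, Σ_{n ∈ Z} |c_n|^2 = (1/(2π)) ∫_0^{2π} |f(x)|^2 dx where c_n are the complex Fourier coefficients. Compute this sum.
Σ |c_n|^2 = 61/2

Parseval equates the L^2 energy of f (normalised by 1/(2π)) with the ℓ^2 sum of its Fourier coefficients: (1/(2π)) ∫_0^{2π} |f|^2 = Σ |c_n|^2.
Compute the left side: (1/(2π)) [∫_0^π 6^2 dx + ∫_π^{2π} (-5)^2 dx] = (1/(2π)) · (36π + 25π) = (36 + 25)/2 = 61/2.
So Σ_{n ∈ Z} |c_n|^2 = 61/2.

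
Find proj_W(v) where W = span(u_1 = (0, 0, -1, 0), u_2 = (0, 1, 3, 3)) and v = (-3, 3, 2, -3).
proj_W(v) = (0, -3/5, 2, -9/5)

Set up U = [u_1 | ... | u_2] ∈ R^(4×2). The projector onto W = col(U) is P = U (U^T U)^(-1) U^T.
Compute U^T U =
  [1, -3]
  [-3, 19],
and U^T v = (-2, 0).
Solve U^T U · c = U^T v for the coefficients: c = (-19/5, -3/5). The projection is proj_W(v) = U c.
Check: (v - proj_W(v)) · u_1 = 0  (should be 0).
Check: (v - proj_W(v)) · u_2 = 0  (should be 0).
Result: proj_W(v) = (0, -3/5, 2, -9/5).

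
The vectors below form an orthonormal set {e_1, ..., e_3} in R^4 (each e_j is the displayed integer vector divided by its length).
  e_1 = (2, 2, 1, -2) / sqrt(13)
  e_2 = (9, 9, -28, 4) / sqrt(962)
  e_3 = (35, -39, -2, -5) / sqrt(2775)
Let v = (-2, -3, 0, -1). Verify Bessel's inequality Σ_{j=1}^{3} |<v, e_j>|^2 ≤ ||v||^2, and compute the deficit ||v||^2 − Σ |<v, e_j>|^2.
Σ |<v, e_j>|^2 = 1259/150; ||v||^2 = 14; deficit = 841/150

Write each e_j = u_j / sqrt(<u_j, u_j>) where u_j is the displayed integer vector. Then <v, e_j> = <v, u_j> / sqrt(<u_j, u_j>), so |<v, e_j>|^2 = <v, u_j>^2 / <u_j, u_j>.
Coefficients: <v, e_1> = -8/sqrt(13), <v, e_2> = -49/sqrt(962), <v, e_3> = 52/sqrt(2775).
Square and sum: Σ |<v, e_j>|^2 = 1259/150.
Compute ||v||^2 = v·v = 14.
Deficit = 14 − 1259/150 = 841/150 ≥ 0, confirming Bessel's inequality. (The deficit equals ||v − Σ <v,e_j> e_j||^2, the squared distance from v to span{e_j}.)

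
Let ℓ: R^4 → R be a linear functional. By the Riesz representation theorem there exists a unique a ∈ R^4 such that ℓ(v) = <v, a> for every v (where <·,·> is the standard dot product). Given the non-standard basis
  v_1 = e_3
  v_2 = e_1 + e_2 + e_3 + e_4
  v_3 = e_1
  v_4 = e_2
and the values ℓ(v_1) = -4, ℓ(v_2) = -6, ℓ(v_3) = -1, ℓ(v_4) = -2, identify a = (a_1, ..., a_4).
a = (-1, -2, -4, 1)

Write a = (a_1, ..., a_4) in the standard basis. For each basis vector v_i, ℓ(v_i) = <v_i, a> is a linear equation in the a_j's. Collect the n equations into a matrix system V a = ℓ, where row i of V is v_i (expressed in the standard basis). Since V is invertible (lower-triangular with 1s on the diagonal, up to permutation), solve by back-substitution:
  V =
[[0, 0, 1, 0],
 [1, 1, 1, 1],
 [1, 0, 0, 0],
 [0, 1, 0, 0]]
  V a = (-4, -6, -1, -2)
Solving gives a = (-1, -2, -4, 1).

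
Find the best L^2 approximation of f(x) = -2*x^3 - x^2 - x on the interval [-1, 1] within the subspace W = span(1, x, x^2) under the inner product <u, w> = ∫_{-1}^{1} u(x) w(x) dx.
g(x) = -x^2 - 11*x/5

The best approximation g ∈ W is the orthogonal projection of f onto W. Writing g = a_0 + a_1 x + a_2 x^2, the coefficients solve the normal equations G · a = b where
  G_{ij} = <φ_i, φ_j> and b_i = <f, φ_i>, with φ_0 = 1, φ_1 = x, φ_2 = x^2.
G =
  [2, 0, 2/3]
  [0, 2/3, 0]
  [2/3, 0, 2/5],
b = (-2/3, -22/15, -2/5).
Solving gives a_0 = 0, a_1 = -11/5, a_2 = -1, so
  g(x) = -x^2 - 11*x/5.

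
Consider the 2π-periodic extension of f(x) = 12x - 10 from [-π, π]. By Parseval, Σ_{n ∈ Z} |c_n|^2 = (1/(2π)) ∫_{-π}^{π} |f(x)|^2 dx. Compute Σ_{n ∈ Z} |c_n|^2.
Σ |c_n|^2 = 48π^2 + 100

Expand and integrate term by term over [-π, π]:
  ∫ (12x)^2 dx = 144·(2π^3/3); ∫ 2·12·(-10)·x dx = 0 (odd integrand); ∫ (-10)^2 dx = 100·2π.
So (1/(2π)) ∫_{-π}^{π} (12x - 10)^2 dx = 144π^2/3 + 100 = 48π^2 + 100.
Parseval ⇒ Σ |c_n|^2 = 48π^2 + 100.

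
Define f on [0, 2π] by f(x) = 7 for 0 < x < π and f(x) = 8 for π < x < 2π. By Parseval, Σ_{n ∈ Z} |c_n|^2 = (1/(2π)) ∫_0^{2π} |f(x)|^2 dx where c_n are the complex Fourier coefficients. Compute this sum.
Σ |c_n|^2 = 113/2

Parseval equates the L^2 energy of f (normalised by 1/(2π)) with the ℓ^2 sum of its Fourier coefficients: (1/(2π)) ∫_0^{2π} |f|^2 = Σ |c_n|^2.
Compute the left side: (1/(2π)) [∫_0^π 7^2 dx + ∫_π^{2π} 8^2 dx] = (1/(2π)) · (49π + 64π) = (49 + 64)/2 = 113/2.
So Σ_{n ∈ Z} |c_n|^2 = 113/2.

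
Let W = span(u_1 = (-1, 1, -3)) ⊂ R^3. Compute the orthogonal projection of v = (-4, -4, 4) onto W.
proj_W(v) = (12/11, -12/11, 36/11)

Set up U = [u_1 | ... | u_1] ∈ R^(3×1). The projector onto W = col(U) is P = U (U^T U)^(-1) U^T.
Compute U^T U =
  [11],
and U^T v = (-12).
Solve U^T U · c = U^T v for the coefficients: c = (-12/11). The projection is proj_W(v) = U c.
Check: (v - proj_W(v)) · u_1 = 0  (should be 0).
Result: proj_W(v) = (12/11, -12/11, 36/11).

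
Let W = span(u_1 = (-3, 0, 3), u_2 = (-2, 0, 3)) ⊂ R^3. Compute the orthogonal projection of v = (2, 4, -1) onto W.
proj_W(v) = (2, 0, -1)

Set up U = [u_1 | ... | u_2] ∈ R^(3×2). The projector onto W = col(U) is P = U (U^T U)^(-1) U^T.
Compute U^T U =
  [18, 15]
  [15, 13],
and U^T v = (-9, -7).
Solve U^T U · c = U^T v for the coefficients: c = (-4/3, 1). The projection is proj_W(v) = U c.
Check: (v - proj_W(v)) · u_1 = 0  (should be 0).
Check: (v - proj_W(v)) · u_2 = 0  (should be 0).
Result: proj_W(v) = (2, 0, -1).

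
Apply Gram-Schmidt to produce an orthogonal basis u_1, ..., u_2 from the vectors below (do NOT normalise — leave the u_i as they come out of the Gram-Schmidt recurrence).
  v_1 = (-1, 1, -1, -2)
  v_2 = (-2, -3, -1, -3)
Orthogonal basis:
  u_1 = (-1, 1, -1, -2)
  u_2 = (-8/7, -27/7, -1/7, -9/7)

Apply the Gram-Schmidt recurrence
  u_1 = v_1
  u_i = v_i − Σ_{j<i} ((v_i · u_j) / (u_j · u_j)) · u_j.

Step by step this gives:
  u_1 = (-1, 1, -1, -2)
  u_2 = (-8/7, -27/7, -1/7, -9/7)

Orthogonality check:
  u_2 · u_1 = 0 (should be 0)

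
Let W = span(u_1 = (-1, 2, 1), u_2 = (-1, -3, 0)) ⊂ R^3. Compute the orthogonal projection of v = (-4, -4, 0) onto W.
proj_W(v) = (-116/35, -148/35, 8/7)

Set up U = [u_1 | ... | u_2] ∈ R^(3×2). The projector onto W = col(U) is P = U (U^T U)^(-1) U^T.
Compute U^T U =
  [6, -5]
  [-5, 10],
and U^T v = (-4, 16).
Solve U^T U · c = U^T v for the coefficients: c = (8/7, 76/35). The projection is proj_W(v) = U c.
Check: (v - proj_W(v)) · u_1 = 0  (should be 0).
Check: (v - proj_W(v)) · u_2 = 0  (should be 0).
Result: proj_W(v) = (-116/35, -148/35, 8/7).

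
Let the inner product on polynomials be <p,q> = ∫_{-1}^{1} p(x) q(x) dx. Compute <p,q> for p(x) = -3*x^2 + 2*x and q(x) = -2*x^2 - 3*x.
<p,q> = -8/5

Expand the product: p(x)·q(x) = 6*x^4 + 5*x^3 - 6*x^2.
∫_{-1}^{1} of each monomial x^k gives [2/(k+1) if k even, 0 if k odd]. Integrating term-by-term (or equivalently evaluating the antiderivative F(x) = 6*x^5/5 + 5*x^4/4 - 2*x^3 at the endpoints):
  F(1) − F(−1) = 9/20 − (41/20) = -8/5.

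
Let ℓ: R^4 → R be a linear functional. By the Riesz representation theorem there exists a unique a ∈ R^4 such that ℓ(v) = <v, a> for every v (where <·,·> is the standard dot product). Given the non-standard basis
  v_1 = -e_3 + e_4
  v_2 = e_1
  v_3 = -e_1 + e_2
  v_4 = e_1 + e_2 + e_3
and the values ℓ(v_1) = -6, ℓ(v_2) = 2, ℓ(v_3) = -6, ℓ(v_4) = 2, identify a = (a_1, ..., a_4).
a = (2, -4, 4, -2)

Write a = (a_1, ..., a_4) in the standard basis. For each basis vector v_i, ℓ(v_i) = <v_i, a> is a linear equation in the a_j's. Collect the n equations into a matrix system V a = ℓ, where row i of V is v_i (expressed in the standard basis). Since V is invertible (lower-triangular with 1s on the diagonal, up to permutation), solve by back-substitution:
  V =
[[0, 0, -1, 1],
 [1, 0, 0, 0],
 [-1, 1, 0, 0],
 [1, 1, 1, 0]]
  V a = (-6, 2, -6, 2)
Solving gives a = (2, -4, 4, -2).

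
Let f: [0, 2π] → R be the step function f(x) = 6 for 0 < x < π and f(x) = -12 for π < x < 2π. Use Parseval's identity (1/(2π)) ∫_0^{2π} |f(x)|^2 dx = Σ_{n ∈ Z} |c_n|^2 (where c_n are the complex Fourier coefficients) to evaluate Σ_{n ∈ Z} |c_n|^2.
Σ |c_n|^2 = 90

Parseval equates the L^2 energy of f (normalised by 1/(2π)) with the ℓ^2 sum of its Fourier coefficients: (1/(2π)) ∫_0^{2π} |f|^2 = Σ |c_n|^2.
Compute the left side: (1/(2π)) [∫_0^π 6^2 dx + ∫_π^{2π} (-12)^2 dx] = (1/(2π)) · (36π + 144π) = (36 + 144)/2 = 90.
So Σ_{n ∈ Z} |c_n|^2 = 90.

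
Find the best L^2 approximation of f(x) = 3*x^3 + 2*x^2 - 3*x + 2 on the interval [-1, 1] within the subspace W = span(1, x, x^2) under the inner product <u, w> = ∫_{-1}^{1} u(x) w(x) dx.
g(x) = 2*x^2 - 6*x/5 + 2

The best approximation g ∈ W is the orthogonal projection of f onto W. Writing g = a_0 + a_1 x + a_2 x^2, the coefficients solve the normal equations G · a = b where
  G_{ij} = <φ_i, φ_j> and b_i = <f, φ_i>, with φ_0 = 1, φ_1 = x, φ_2 = x^2.
G =
  [2, 0, 2/3]
  [0, 2/3, 0]
  [2/3, 0, 2/5],
b = (16/3, -4/5, 32/15).
Solving gives a_0 = 2, a_1 = -6/5, a_2 = 2, so
  g(x) = 2*x^2 - 6*x/5 + 2.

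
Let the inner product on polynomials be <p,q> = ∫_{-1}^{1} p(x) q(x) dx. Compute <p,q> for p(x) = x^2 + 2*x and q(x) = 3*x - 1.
<p,q> = 10/3

Expand the product: p(x)·q(x) = 3*x^3 + 5*x^2 - 2*x.
∫_{-1}^{1} of each monomial x^k gives [2/(k+1) if k even, 0 if k odd]. Integrating term-by-term (or equivalently evaluating the antiderivative F(x) = 3*x^4/4 + 5*x^3/3 - x^2 at the endpoints):
  F(1) − F(−1) = 17/12 − (-23/12) = 10/3.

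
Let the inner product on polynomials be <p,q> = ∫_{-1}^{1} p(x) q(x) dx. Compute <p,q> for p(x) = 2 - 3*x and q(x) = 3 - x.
<p,q> = 14

Expand the product: p(x)·q(x) = 3*x^2 - 11*x + 6.
∫_{-1}^{1} of each monomial x^k gives [2/(k+1) if k even, 0 if k odd]. Integrating term-by-term (or equivalently evaluating the antiderivative F(x) = x^3 - 11*x^2/2 + 6*x at the endpoints):
  F(1) − F(−1) = 3/2 − (-25/2) = 14.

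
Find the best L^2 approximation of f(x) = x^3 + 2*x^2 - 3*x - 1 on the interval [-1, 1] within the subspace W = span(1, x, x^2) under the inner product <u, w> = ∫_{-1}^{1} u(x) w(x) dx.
g(x) = 2*x^2 - 12*x/5 - 1

The best approximation g ∈ W is the orthogonal projection of f onto W. Writing g = a_0 + a_1 x + a_2 x^2, the coefficients solve the normal equations G · a = b where
  G_{ij} = <φ_i, φ_j> and b_i = <f, φ_i>, with φ_0 = 1, φ_1 = x, φ_2 = x^2.
G =
  [2, 0, 2/3]
  [0, 2/3, 0]
  [2/3, 0, 2/5],
b = (-2/3, -8/5, 2/15).
Solving gives a_0 = -1, a_1 = -12/5, a_2 = 2, so
  g(x) = 2*x^2 - 12*x/5 - 1.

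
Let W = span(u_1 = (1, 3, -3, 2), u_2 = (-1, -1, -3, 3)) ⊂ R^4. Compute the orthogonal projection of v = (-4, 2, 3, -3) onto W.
proj_W(v) = (47/113, -9/113, 309/113, -281/113)

Set up U = [u_1 | ... | u_2] ∈ R^(4×2). The projector onto W = col(U) is P = U (U^T U)^(-1) U^T.
Compute U^T U =
  [23, 11]
  [11, 20],
and U^T v = (-13, -16).
Solve U^T U · c = U^T v for the coefficients: c = (-28/113, -75/113). The projection is proj_W(v) = U c.
Check: (v - proj_W(v)) · u_1 = 0  (should be 0).
Check: (v - proj_W(v)) · u_2 = 0  (should be 0).
Result: proj_W(v) = (47/113, -9/113, 309/113, -281/113).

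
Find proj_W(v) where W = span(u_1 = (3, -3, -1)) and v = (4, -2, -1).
proj_W(v) = (3, -3, -1)

Set up U = [u_1 | ... | u_1] ∈ R^(3×1). The projector onto W = col(U) is P = U (U^T U)^(-1) U^T.
Compute U^T U =
  [19],
and U^T v = (19).
Solve U^T U · c = U^T v for the coefficients: c = (1). The projection is proj_W(v) = U c.
Check: (v - proj_W(v)) · u_1 = 0  (should be 0).
Result: proj_W(v) = (3, -3, -1).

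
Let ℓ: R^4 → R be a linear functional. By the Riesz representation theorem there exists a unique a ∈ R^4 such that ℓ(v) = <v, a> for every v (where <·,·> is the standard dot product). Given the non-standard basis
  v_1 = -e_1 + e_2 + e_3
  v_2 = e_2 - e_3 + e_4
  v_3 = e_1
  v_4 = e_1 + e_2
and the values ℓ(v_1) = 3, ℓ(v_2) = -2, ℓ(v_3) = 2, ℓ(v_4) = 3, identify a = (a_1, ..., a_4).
a = (2, 1, 4, 1)

Write a = (a_1, ..., a_4) in the standard basis. For each basis vector v_i, ℓ(v_i) = <v_i, a> is a linear equation in the a_j's. Collect the n equations into a matrix system V a = ℓ, where row i of V is v_i (expressed in the standard basis). Since V is invertible (lower-triangular with 1s on the diagonal, up to permutation), solve by back-substitution:
  V =
[[-1, 1, 1, 0],
 [0, 1, -1, 1],
 [1, 0, 0, 0],
 [1, 1, 0, 0]]
  V a = (3, -2, 2, 3)
Solving gives a = (2, 1, 4, 1).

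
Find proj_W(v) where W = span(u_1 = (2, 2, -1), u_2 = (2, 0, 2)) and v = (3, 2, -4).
proj_W(v) = (35/17, 58/17, -52/17)

Set up U = [u_1 | ... | u_2] ∈ R^(3×2). The projector onto W = col(U) is P = U (U^T U)^(-1) U^T.
Compute U^T U =
  [9, 2]
  [2, 8],
and U^T v = (14, -2).
Solve U^T U · c = U^T v for the coefficients: c = (29/17, -23/34). The projection is proj_W(v) = U c.
Check: (v - proj_W(v)) · u_1 = 0  (should be 0).
Check: (v - proj_W(v)) · u_2 = 0  (should be 0).
Result: proj_W(v) = (35/17, 58/17, -52/17).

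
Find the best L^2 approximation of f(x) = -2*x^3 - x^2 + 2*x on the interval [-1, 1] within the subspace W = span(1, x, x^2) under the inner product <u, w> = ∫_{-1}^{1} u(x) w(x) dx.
g(x) = -x^2 + 4*x/5

The best approximation g ∈ W is the orthogonal projection of f onto W. Writing g = a_0 + a_1 x + a_2 x^2, the coefficients solve the normal equations G · a = b where
  G_{ij} = <φ_i, φ_j> and b_i = <f, φ_i>, with φ_0 = 1, φ_1 = x, φ_2 = x^2.
G =
  [2, 0, 2/3]
  [0, 2/3, 0]
  [2/3, 0, 2/5],
b = (-2/3, 8/15, -2/5).
Solving gives a_0 = 0, a_1 = 4/5, a_2 = -1, so
  g(x) = -x^2 + 4*x/5.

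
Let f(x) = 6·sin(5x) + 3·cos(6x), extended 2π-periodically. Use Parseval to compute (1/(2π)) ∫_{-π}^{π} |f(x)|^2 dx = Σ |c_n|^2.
Σ |c_n|^2 = 45/2

Expand |f|^2 and use orthogonality of {sin(nx), cos(mx)} on [-π, π]:
  ∫_{-π}^{π} sin(nx)^2 dx = π, ∫ cos(mx)^2 dx = π, and cross terms integrate to 0.
So ∫_{-π}^{π} f(x)^2 dx = 6^2 · π + 3^2 · π = (36 + 9)π.
Divide by 2π: (36 + 9)/2 = 45/2.
By Parseval, this equals Σ |c_n|^2.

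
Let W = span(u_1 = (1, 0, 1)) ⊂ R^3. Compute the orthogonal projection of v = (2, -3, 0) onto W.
proj_W(v) = (1, 0, 1)

Set up U = [u_1 | ... | u_1] ∈ R^(3×1). The projector onto W = col(U) is P = U (U^T U)^(-1) U^T.
Compute U^T U =
  [2],
and U^T v = (2).
Solve U^T U · c = U^T v for the coefficients: c = (1). The projection is proj_W(v) = U c.
Check: (v - proj_W(v)) · u_1 = 0  (should be 0).
Result: proj_W(v) = (1, 0, 1).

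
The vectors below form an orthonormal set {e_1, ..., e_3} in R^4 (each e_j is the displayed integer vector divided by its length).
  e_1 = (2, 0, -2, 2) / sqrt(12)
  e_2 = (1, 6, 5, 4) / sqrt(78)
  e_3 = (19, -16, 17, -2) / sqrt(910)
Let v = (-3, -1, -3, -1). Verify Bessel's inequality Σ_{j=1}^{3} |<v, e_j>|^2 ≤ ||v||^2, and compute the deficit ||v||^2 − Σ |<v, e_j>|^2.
Σ |<v, e_j>|^2 = 135/7; ||v||^2 = 20; deficit = 5/7

Write each e_j = u_j / sqrt(<u_j, u_j>) where u_j is the displayed integer vector. Then <v, e_j> = <v, u_j> / sqrt(<u_j, u_j>), so |<v, e_j>|^2 = <v, u_j>^2 / <u_j, u_j>.
Coefficients: <v, e_1> = -2/sqrt(12), <v, e_2> = -28/sqrt(78), <v, e_3> = -90/sqrt(910).
Square and sum: Σ |<v, e_j>|^2 = 135/7.
Compute ||v||^2 = v·v = 20.
Deficit = 20 − 135/7 = 5/7 ≥ 0, confirming Bessel's inequality. (The deficit equals ||v − Σ <v,e_j> e_j||^2, the squared distance from v to span{e_j}.)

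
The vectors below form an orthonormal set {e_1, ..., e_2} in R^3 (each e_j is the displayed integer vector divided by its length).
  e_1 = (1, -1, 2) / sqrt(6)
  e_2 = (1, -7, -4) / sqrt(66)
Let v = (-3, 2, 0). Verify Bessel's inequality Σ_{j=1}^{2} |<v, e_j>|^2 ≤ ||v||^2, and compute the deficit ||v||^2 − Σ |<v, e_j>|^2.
Σ |<v, e_j>|^2 = 94/11; ||v||^2 = 13; deficit = 49/11

Write each e_j = u_j / sqrt(<u_j, u_j>) where u_j is the displayed integer vector. Then <v, e_j> = <v, u_j> / sqrt(<u_j, u_j>), so |<v, e_j>|^2 = <v, u_j>^2 / <u_j, u_j>.
Coefficients: <v, e_1> = -5/sqrt(6), <v, e_2> = -17/sqrt(66).
Square and sum: Σ |<v, e_j>|^2 = 94/11.
Compute ||v||^2 = v·v = 13.
Deficit = 13 − 94/11 = 49/11 ≥ 0, confirming Bessel's inequality. (The deficit equals ||v − Σ <v,e_j> e_j||^2, the squared distance from v to span{e_j}.)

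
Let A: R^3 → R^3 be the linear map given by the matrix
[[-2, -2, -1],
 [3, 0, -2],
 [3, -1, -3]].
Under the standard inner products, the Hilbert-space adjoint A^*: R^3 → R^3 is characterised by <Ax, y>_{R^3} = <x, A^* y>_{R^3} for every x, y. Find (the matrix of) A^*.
A^* = A^T =
[[-2, 3, 3],
 [-2, 0, -1],
 [-1, -2, -3]]

For real matrices with standard dot products, the defining identity <Ax, y> = <x, A^* y> gives (Ax)^T y = x^T (A^*) y, i.e. x^T A^T y = x^T (A^*) y. Since this holds for all x, y, we must have A^* = A^T. Therefore
A^* =
[[-2, 3, 3],
 [-2, 0, -1],
 [-1, -2, -3]].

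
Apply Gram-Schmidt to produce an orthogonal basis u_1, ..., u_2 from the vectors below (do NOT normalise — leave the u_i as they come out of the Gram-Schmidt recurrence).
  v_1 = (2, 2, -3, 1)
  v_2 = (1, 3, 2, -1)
Orthogonal basis:
  u_1 = (2, 2, -3, 1)
  u_2 = (8/9, 26/9, 13/6, -19/18)

Apply the Gram-Schmidt recurrence
  u_1 = v_1
  u_i = v_i − Σ_{j<i} ((v_i · u_j) / (u_j · u_j)) · u_j.

Step by step this gives:
  u_1 = (2, 2, -3, 1)
  u_2 = (8/9, 26/9, 13/6, -19/18)

Orthogonality check:
  u_2 · u_1 = 0 (should be 0)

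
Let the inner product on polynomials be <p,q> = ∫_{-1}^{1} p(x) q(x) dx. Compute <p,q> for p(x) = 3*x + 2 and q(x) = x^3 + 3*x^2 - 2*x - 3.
<p,q> = -54/5

Expand the product: p(x)·q(x) = 3*x^4 + 11*x^3 - 13*x - 6.
∫_{-1}^{1} of each monomial x^k gives [2/(k+1) if k even, 0 if k odd]. Integrating term-by-term (or equivalently evaluating the antiderivative F(x) = 3*x^5/5 + 11*x^4/4 - 13*x^2/2 - 6*x at the endpoints):
  F(1) − F(−1) = -183/20 − (33/20) = -54/5.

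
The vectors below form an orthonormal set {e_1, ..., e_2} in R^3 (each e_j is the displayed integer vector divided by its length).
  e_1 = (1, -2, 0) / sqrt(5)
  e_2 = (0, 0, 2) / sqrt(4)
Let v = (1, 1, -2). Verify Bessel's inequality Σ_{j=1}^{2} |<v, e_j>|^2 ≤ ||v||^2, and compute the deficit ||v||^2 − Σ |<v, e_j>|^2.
Σ |<v, e_j>|^2 = 21/5; ||v||^2 = 6; deficit = 9/5

Write each e_j = u_j / sqrt(<u_j, u_j>) where u_j is the displayed integer vector. Then <v, e_j> = <v, u_j> / sqrt(<u_j, u_j>), so |<v, e_j>|^2 = <v, u_j>^2 / <u_j, u_j>.
Coefficients: <v, e_1> = -1/sqrt(5), <v, e_2> = -4/sqrt(4).
Square and sum: Σ |<v, e_j>|^2 = 21/5.
Compute ||v||^2 = v·v = 6.
Deficit = 6 − 21/5 = 9/5 ≥ 0, confirming Bessel's inequality. (The deficit equals ||v − Σ <v,e_j> e_j||^2, the squared distance from v to span{e_j}.)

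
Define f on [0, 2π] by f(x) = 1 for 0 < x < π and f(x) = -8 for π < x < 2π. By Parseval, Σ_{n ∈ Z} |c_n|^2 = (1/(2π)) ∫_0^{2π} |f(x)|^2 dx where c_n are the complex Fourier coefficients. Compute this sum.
Σ |c_n|^2 = 65/2

Parseval equates the L^2 energy of f (normalised by 1/(2π)) with the ℓ^2 sum of its Fourier coefficients: (1/(2π)) ∫_0^{2π} |f|^2 = Σ |c_n|^2.
Compute the left side: (1/(2π)) [∫_0^π 1^2 dx + ∫_π^{2π} (-8)^2 dx] = (1/(2π)) · (1π + 64π) = (1 + 64)/2 = 65/2.
So Σ_{n ∈ Z} |c_n|^2 = 65/2.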